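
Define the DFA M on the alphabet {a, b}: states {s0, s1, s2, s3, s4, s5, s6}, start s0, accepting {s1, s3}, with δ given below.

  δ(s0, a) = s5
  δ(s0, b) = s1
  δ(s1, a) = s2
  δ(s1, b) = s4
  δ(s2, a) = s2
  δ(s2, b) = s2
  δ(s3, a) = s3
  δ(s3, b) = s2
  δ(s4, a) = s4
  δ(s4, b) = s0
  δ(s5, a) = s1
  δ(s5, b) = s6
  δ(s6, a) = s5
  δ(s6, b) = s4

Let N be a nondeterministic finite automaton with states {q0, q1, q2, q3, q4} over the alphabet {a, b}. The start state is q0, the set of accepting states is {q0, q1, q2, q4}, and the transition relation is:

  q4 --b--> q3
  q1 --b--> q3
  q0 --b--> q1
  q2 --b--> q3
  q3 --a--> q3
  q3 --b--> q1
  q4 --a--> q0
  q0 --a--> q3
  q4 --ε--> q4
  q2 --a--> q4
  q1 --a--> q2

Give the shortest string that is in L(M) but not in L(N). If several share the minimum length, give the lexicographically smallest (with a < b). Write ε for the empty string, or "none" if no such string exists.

The string aa is accepted by M but not by N.
No shorter string lies in the difference, and aa is the lexicographically first length-2 string in L(M) \ L(N).

aa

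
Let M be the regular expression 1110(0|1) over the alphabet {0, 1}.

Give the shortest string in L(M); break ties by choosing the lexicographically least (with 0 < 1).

By inspection of the expression, no string of length less than 5 matches, and 11100 is the lexicographically first match of length 5.

11100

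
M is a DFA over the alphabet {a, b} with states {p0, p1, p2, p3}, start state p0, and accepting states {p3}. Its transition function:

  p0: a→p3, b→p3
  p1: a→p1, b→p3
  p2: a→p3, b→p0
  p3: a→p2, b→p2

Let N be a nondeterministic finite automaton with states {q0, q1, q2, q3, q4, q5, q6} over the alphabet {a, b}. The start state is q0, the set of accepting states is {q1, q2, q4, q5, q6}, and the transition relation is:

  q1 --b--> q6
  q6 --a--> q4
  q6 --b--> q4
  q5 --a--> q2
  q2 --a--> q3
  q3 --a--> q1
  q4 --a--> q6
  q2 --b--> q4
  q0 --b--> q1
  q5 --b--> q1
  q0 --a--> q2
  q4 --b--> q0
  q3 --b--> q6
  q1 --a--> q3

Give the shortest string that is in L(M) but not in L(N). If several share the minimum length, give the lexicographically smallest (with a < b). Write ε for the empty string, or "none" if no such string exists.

The string bbbb is accepted by M but not by N.
No shorter string lies in the difference, and bbbb is the lexicographically first length-4 string in L(M) \ L(N).

bbbb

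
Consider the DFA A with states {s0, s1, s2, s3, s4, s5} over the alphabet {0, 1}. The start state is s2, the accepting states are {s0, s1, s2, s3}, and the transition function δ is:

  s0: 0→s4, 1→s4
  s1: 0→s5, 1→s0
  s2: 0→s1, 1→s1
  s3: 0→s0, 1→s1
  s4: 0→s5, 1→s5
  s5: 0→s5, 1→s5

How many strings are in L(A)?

5

The useful subgraph on states {s0, s1, s2} is acyclic, so L(A) is finite; the longest accepting path visits 3 useful states, giving maximum string length 2.
Counting accepting paths from s2 by length: 1 of length 0, 2 of length 1, 2 of length 2. Total 5.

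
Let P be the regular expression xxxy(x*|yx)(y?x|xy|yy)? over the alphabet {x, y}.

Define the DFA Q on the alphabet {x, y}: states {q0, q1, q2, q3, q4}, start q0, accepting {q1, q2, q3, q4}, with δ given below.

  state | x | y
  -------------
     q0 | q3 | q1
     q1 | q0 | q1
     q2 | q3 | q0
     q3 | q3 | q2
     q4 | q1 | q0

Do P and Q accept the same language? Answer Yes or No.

No

The string xxxyxyy is accepted by P but rejected by Q.
So L(P) ≠ L(Q).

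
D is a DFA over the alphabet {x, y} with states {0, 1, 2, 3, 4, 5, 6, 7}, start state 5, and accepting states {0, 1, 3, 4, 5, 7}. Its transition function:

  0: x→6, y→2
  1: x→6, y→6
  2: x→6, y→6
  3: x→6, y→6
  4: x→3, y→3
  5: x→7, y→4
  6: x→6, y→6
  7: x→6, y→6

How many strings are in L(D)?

5

The useful subgraph on states {3, 4, 5, 7} is acyclic, so L(D) is finite; the longest accepting path visits 3 useful states, giving maximum string length 2.
Counting accepting paths from 5 by length: 1 of length 0, 2 of length 1, 2 of length 2. Total 5.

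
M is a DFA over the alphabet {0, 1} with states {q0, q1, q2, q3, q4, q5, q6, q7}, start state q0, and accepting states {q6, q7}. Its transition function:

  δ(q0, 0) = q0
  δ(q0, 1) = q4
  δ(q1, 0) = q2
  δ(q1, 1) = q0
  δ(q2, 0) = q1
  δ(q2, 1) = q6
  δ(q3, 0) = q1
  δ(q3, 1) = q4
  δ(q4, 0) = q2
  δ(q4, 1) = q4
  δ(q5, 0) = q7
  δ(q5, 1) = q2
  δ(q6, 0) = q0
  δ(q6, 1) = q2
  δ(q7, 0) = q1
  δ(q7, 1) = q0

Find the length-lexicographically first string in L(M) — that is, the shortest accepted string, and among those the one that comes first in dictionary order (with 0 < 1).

101

A breadth-first search from q0 reaches an accepting state first via the path q0 → q4 → q2 → q6 on input 101.
No string of length < 3 is accepted (BFS exhausts all shorter strings without reaching an accepting state), and 101 is the lexicographically least accepting string of length 3.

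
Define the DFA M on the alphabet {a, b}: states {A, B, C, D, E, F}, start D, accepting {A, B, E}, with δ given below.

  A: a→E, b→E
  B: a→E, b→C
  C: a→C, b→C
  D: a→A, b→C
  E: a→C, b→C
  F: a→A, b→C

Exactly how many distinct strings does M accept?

The useful subgraph on states {A, D, E} is acyclic, so L(M) is finite; the longest accepting path visits 3 useful states, giving maximum string length 2.
Counting accepting paths from D by length: 1 of length 1, 2 of length 2. Total 3.

3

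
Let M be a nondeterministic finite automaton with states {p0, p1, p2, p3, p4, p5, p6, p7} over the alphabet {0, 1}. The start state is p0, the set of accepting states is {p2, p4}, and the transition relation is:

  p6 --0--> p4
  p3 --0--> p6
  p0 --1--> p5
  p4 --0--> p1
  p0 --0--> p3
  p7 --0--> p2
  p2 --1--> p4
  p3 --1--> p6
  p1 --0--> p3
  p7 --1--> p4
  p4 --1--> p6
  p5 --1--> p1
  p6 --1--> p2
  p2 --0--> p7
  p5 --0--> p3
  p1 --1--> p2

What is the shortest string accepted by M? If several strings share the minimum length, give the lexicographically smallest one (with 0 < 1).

A breadth-first search from p0 reaches an accepting state first via the path p0 → p3 → p6 → p4 on input 000.
No string of length < 3 is accepted (BFS exhausts all shorter strings without reaching an accepting state), and 000 is the lexicographically least accepting string of length 3.

000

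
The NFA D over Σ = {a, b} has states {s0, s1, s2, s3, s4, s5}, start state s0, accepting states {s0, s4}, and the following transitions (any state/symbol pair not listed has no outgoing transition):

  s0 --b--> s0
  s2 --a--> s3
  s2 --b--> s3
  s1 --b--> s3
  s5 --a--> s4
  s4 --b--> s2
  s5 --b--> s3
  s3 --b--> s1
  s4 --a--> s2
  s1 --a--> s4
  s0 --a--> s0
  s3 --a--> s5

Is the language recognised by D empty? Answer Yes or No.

The empty string ε is accepted: the run s0 ends in the accepting state s0.
Since at least one string is accepted, L(D) is not empty.

No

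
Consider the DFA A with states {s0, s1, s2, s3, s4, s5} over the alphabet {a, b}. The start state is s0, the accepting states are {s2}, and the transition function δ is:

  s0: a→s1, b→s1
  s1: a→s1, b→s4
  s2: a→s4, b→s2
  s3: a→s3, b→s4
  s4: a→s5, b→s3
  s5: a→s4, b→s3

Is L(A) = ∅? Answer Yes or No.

The states reachable from the start state are {s0, s1, s3, s4, s5}.
None of the accepting states {s2} is reachable, so no string is accepted and L(A) = ∅.

Yes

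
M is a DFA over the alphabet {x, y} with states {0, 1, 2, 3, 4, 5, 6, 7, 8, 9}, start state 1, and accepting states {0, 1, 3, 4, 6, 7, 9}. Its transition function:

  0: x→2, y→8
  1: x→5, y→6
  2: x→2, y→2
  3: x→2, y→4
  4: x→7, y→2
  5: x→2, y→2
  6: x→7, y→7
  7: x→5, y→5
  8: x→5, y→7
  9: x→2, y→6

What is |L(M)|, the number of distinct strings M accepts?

4

The useful subgraph on states {1, 6, 7} is acyclic, so L(M) is finite; the longest accepting path visits 3 useful states, giving maximum string length 2.
Counting accepting paths from 1 by length: 1 of length 0, 1 of length 1, 2 of length 2. Total 4.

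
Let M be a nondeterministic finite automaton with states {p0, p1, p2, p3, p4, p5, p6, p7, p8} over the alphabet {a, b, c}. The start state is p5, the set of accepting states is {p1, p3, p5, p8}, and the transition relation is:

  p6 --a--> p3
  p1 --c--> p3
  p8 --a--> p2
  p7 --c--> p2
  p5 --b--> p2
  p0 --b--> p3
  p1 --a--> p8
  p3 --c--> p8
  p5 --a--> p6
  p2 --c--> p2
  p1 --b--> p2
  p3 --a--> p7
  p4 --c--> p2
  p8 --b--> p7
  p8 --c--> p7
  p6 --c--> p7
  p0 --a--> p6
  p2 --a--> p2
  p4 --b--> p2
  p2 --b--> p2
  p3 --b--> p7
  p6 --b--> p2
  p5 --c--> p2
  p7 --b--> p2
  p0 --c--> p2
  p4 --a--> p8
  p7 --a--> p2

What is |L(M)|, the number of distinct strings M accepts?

3

The useful subgraph on states {p3, p5, p6, p8} is acyclic, so L(M) is finite; the longest accepting path visits 4 useful states, giving maximum string length 3.
Counting accepting paths from p5 by length: 1 of length 0, 1 of length 2, 1 of length 3. Total 3.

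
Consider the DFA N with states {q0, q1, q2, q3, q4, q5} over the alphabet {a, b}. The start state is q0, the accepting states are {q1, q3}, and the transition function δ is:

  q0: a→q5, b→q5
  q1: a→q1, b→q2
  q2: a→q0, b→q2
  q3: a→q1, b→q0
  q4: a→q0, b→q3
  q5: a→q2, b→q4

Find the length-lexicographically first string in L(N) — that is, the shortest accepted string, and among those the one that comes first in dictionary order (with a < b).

A breadth-first search from q0 reaches an accepting state first via the path q0 → q5 → q4 → q3 on input abb.
No string of length < 3 is accepted (BFS exhausts all shorter strings without reaching an accepting state), and abb is the lexicographically least accepting string of length 3.

abb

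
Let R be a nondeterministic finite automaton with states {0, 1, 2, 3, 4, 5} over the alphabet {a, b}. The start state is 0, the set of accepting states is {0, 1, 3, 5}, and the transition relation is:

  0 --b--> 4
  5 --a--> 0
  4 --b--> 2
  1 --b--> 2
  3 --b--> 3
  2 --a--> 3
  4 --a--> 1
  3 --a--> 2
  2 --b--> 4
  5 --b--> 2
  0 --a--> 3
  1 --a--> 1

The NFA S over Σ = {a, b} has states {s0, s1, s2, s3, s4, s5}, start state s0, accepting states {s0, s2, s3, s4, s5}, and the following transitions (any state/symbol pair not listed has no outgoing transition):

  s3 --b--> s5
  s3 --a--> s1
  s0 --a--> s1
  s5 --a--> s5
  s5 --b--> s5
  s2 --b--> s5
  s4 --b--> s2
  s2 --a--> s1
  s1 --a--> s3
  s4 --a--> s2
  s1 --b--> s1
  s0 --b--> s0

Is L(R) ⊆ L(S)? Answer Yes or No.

No

The string a is in L(R) but not in L(S).
So L(R) ⊄ L(S).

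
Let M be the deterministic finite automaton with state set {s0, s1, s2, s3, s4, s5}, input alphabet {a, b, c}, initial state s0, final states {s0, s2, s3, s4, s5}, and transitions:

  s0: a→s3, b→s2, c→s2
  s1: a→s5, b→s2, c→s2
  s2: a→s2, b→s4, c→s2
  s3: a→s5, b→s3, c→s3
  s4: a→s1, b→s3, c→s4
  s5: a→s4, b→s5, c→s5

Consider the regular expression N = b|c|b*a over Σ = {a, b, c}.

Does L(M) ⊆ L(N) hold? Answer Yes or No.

No

The empty string ε is in L(M) but not in L(N).
So L(M) ⊄ L(N).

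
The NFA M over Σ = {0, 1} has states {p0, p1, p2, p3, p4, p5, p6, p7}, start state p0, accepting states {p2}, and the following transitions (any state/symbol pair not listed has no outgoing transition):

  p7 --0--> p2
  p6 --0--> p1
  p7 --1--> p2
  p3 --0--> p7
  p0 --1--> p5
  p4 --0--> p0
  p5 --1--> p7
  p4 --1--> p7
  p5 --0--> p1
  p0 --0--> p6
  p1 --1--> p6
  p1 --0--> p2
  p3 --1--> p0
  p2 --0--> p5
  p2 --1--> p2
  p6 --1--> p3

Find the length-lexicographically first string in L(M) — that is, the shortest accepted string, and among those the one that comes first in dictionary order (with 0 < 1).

A breadth-first search from p0 reaches an accepting state first via the path p0 → p6 → p1 → p2 on input 000.
No string of length < 3 is accepted (BFS exhausts all shorter strings without reaching an accepting state), and 000 is the lexicographically least accepting string of length 3.

000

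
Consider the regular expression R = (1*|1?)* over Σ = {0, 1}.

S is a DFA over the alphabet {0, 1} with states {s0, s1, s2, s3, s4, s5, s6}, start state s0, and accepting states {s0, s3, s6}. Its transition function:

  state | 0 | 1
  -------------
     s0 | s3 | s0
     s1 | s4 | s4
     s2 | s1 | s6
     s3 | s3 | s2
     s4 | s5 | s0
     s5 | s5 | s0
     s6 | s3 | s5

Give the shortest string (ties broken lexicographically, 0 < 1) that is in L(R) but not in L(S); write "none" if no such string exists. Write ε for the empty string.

Converting the expression R to a DFA (subset construction, then merging equivalent states) gives the minimal DFA with states {r0, r1}, start state r0, accepting states {r0} and transitions r0: 0→r1, 1→r0; r1: 0→r1, 1→r1.
Exploring the product automaton R × S from the start pair (r0, s0), following both machines on each input symbol, reaches 8 state pairs: (r0, s0), (r1, s3), (r1, s2), (r1, s1), (r1, s6), (r1, s4), (r1, s5), (r1, s0).
R accepts in {r0} and S accepts in {s0, s3, s6}. The reachable pairs whose R-component is accepting are (r0, s0); in each of them the S-component is accepting too, so the product for L(R) \ L(S) (R-component accepting, S-component rejecting) has no reachable accepting pair and the difference is empty.
So every string accepted by R is also accepted by S: L(R) \ L(S) = ∅ and there is no such string.

none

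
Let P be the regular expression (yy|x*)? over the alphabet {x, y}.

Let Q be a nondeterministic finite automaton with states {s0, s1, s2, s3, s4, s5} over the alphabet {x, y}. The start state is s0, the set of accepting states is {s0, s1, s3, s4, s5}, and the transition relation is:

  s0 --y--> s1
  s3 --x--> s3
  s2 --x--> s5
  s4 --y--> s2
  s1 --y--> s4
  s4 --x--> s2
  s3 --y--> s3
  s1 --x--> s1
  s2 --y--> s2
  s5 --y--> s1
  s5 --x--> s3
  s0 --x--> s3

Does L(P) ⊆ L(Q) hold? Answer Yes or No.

Converting the expression P to a DFA (subset construction, then merging equivalent states) gives the minimal DFA with states {p0, p1, p2, p3, p4}, start state p0, accepting states {p0, p1, p4} and transitions p0: x→p1, y→p2; p1: x→p1, y→p3; p2: x→p3, y→p4; p3: x→p3, y→p3; p4: x→p3, y→p3.
Exploring the product automaton P × Q from the start pair (p0, s0), following both machines on each input symbol, reaches 9 state pairs: (p0, s0), (p1, s3), (p2, s1), (p3, s3), (p3, s1), (p4, s4), (p3, s4), (p3, s2), (p3, s5).
P accepts in {p0, p1, p4} and Q accepts in {s0, s1, s3, s4, s5}. The reachable pairs whose P-component is accepting are (p0, s0), (p1, s3), (p4, s4); in each of them the Q-component is accepting too, so the product for L(P) \ L(Q) (P-component accepting, Q-component rejecting) has no reachable accepting pair and the difference is empty.
Hence every string in L(P) is also in L(Q).

Yes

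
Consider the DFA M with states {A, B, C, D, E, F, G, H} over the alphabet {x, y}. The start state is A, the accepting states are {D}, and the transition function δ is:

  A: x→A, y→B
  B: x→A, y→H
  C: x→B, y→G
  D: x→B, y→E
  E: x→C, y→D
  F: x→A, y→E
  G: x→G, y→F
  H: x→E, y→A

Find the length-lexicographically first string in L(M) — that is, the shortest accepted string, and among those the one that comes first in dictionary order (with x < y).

yyxy

A breadth-first search from A reaches an accepting state first via the path A → B → H → E → D on input yyxy.
No string of length < 4 is accepted (BFS exhausts all shorter strings without reaching an accepting state), and yyxy is the lexicographically least accepting string of length 4.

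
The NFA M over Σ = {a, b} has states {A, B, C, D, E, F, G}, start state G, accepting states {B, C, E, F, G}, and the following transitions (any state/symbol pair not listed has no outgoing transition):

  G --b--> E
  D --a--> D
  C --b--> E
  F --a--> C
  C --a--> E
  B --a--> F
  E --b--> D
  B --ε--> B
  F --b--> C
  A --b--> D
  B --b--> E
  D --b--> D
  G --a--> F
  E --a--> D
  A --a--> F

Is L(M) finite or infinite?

The useful states (reachable from G and able to reach an accepting state) are {C, E, F, G}.
Restricted to these states the transition graph has no cycle, so every accepting path has bounded length and L is finite.

finite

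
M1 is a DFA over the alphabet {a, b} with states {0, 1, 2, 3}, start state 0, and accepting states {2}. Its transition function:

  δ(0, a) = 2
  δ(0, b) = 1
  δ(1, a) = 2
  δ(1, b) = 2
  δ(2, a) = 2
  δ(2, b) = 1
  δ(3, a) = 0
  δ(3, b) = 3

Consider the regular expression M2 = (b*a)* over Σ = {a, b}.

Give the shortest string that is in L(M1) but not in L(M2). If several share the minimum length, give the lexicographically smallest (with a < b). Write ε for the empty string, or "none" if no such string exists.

bb

The string bb is accepted by M1 but not by M2.
No shorter string lies in the difference, and bb is the lexicographically first length-2 string in L(M1) \ L(M2).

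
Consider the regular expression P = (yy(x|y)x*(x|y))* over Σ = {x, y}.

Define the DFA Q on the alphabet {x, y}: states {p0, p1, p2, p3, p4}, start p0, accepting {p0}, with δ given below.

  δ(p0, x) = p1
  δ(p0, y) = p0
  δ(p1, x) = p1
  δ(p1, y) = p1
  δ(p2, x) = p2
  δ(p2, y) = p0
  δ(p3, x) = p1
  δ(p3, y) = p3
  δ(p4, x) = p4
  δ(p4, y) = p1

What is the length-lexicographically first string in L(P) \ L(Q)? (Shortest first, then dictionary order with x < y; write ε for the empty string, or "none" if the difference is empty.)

yyxx

The string yyxx is accepted by P but not by Q.
No shorter string lies in the difference, and yyxx is the lexicographically first length-4 string in L(P) \ L(Q).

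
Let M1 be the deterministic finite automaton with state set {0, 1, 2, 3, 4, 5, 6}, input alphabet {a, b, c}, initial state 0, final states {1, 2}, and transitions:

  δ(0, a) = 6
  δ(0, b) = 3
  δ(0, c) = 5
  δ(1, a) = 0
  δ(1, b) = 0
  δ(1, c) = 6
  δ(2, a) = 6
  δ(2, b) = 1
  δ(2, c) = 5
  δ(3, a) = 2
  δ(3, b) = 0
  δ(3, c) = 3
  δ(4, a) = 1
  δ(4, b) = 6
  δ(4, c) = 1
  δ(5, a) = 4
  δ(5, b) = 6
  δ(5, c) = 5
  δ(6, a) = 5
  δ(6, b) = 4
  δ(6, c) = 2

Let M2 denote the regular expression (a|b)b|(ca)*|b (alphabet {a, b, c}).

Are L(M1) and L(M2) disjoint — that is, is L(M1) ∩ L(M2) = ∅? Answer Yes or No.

Yes

Converting the expression M2 to a DFA (subset construction, then merging equivalent states) gives the minimal DFA with states {r0, r1, r2, r3, r4, r5, r6}, start state r0, accepting states {r0, r2, r5, r6} and transitions r0: a→r1, b→r2, c→r3; r1: a→r4, b→r5, c→r4; r2: a→r4, b→r5, c→r4; r3: a→r6, b→r4, c→r4; r4: a→r4, b→r4, c→r4; r5: a→r4, b→r4, c→r4; r6: a→r4, b→r4, c→r3.
Exploring the product automaton M1 × M2 from the start pair (0, r0), following both machines on each input symbol, reaches 16 state pairs: (0, r0), (6, r1), (3, r2), (5, r3), (5, r4), (4, r5), (2, r4), (0, r5), (3, r4), (4, r6), (6, r4), (4, r4), (1, r4), (0, r4), (1, r3), (0, r6).
M1 accepts in {1, 2} and M2 accepts in {r0, r2, r5, r6}; no reachable pair has both components accepting, so no string drives both machines to acceptance simultaneously and L(M1) ∩ L(M2) = ∅.
So no string is accepted by both, and the intersection is empty.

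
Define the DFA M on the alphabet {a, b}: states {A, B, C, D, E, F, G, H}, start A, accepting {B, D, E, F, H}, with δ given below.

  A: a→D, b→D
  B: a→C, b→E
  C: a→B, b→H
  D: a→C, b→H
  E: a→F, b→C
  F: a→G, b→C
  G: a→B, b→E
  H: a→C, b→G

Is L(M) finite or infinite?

State C is reachable from the start and can reach an accepting state, and it lies on the cycle C → B → C.
Traversing that cycle any number of times yields accepted strings of unbounded length, so the language is infinite.

infinite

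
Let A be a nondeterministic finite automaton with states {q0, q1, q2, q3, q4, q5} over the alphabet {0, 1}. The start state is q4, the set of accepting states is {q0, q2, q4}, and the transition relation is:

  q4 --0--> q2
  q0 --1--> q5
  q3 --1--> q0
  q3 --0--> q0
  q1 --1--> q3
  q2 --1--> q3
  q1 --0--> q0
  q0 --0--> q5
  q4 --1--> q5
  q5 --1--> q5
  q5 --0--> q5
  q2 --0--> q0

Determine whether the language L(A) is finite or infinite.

The useful states (reachable from q4 and able to reach an accepting state) are {q0, q2, q3, q4}.
Restricted to these states the transition graph has no cycle, so every accepting path has bounded length and L is finite.

finite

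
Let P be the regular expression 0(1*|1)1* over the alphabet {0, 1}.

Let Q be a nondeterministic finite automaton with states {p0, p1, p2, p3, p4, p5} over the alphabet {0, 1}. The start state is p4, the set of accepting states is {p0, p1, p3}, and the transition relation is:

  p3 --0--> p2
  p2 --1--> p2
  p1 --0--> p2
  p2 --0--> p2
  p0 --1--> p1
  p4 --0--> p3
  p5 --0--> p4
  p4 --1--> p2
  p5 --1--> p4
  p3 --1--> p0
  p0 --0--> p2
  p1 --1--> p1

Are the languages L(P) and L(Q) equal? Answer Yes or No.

Yes

Converting the expression P to a DFA (subset construction, then merging equivalent states) gives the minimal DFA with states {r0, r1, r2}, start state r0, accepting states {r1} and transitions r0: 0→r1, 1→r2; r1: 0→r2, 1→r1; r2: 0→r2, 1→r2.
Exploring the product automaton P × Q from the start pair (r0, p4), following both machines on each input symbol, reaches 5 state pairs: (r0, p4), (r1, p3), (r2, p2), (r1, p0), (r1, p1).
P accepts in {r1} and Q accepts in {p0, p1, p3}. In every reachable pair the two components are either both accepting — (r1, p3), (r1, p0), (r1, p1) — or both non-accepting, so no string is accepted by exactly one of the machines: L(P) \ L(Q) and L(Q) \ L(P) are both empty.
Hence every string is accepted by P iff it is accepted by Q, and the two languages coincide.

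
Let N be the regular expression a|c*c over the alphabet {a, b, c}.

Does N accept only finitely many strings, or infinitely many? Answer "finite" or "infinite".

infinite

The expression contains a Kleene star applied to a subexpression that matches at least one nonempty string, so it matches strings of unbounded length.
Hence L(N) is infinite.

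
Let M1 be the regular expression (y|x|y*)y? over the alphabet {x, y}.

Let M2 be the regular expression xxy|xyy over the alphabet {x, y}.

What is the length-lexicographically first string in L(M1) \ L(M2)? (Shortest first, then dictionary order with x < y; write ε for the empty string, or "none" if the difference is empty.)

The empty string ε is accepted by M1 but not by M2.
Since ε is the unique shortest string, it is the required witness.

ε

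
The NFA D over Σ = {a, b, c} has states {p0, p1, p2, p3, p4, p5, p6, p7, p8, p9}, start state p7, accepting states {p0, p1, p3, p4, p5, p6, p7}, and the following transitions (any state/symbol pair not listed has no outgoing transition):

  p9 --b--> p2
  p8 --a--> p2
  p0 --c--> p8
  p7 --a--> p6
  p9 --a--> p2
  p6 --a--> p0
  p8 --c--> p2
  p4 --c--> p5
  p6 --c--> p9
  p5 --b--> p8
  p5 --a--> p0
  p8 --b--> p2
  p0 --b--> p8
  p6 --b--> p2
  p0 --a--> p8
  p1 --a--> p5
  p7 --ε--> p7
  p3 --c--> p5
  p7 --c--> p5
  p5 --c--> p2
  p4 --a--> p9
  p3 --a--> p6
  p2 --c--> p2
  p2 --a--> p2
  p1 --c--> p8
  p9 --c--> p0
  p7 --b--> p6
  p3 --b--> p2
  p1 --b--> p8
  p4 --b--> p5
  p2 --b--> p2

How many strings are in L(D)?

9

The useful subgraph on states {p0, p5, p6, p7, p9} is acyclic, so L(D) is finite; the longest accepting path visits 4 useful states, giving maximum string length 3.
Counting accepting paths from p7 by length: 1 of length 0, 3 of length 1, 3 of length 2, 2 of length 3. Total 9.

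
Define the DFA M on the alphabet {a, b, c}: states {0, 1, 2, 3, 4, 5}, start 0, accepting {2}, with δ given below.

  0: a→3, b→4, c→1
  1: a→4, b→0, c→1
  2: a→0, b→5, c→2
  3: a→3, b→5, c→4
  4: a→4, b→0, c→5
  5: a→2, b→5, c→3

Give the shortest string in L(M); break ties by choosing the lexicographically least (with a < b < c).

aba

A breadth-first search from 0 reaches an accepting state first via the path 0 → 3 → 5 → 2 on input aba.
No string of length < 3 is accepted (BFS exhausts all shorter strings without reaching an accepting state), and aba is the lexicographically least accepting string of length 3.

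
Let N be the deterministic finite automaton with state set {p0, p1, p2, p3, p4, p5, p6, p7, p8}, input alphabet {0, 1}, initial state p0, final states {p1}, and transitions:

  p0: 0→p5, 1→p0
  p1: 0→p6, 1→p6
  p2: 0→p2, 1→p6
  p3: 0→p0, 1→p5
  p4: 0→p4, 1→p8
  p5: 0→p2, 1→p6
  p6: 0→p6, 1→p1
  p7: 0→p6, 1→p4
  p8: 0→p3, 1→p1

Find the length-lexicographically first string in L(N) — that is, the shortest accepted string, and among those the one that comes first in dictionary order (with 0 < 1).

011

A breadth-first search from p0 reaches an accepting state first via the path p0 → p5 → p6 → p1 on input 011.
No string of length < 3 is accepted (BFS exhausts all shorter strings without reaching an accepting state), and 011 is the lexicographically least accepting string of length 3.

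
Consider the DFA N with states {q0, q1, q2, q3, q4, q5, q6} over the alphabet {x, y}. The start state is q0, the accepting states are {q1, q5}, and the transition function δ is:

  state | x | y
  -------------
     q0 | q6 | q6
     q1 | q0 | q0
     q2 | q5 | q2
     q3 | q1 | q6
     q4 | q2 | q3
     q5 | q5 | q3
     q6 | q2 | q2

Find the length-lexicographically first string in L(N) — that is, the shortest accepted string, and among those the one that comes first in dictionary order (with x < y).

xxx

A breadth-first search from q0 reaches an accepting state first via the path q0 → q6 → q2 → q5 on input xxx.
No string of length < 3 is accepted (BFS exhausts all shorter strings without reaching an accepting state), and xxx is the lexicographically least accepting string of length 3.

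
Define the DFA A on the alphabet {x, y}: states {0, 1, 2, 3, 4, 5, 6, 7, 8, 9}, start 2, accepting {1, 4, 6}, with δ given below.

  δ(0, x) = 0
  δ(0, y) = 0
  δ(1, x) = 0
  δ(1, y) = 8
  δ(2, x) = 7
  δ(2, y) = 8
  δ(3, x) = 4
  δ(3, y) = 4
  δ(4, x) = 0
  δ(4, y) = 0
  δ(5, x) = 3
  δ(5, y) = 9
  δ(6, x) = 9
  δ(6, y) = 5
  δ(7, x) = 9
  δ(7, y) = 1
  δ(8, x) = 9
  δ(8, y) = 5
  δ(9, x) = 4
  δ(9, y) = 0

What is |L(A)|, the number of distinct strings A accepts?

10

The useful subgraph on states {1, 2, 3, 4, 5, 7, 8, 9} is acyclic, so L(A) is finite; the longest accepting path visits 7 useful states, giving maximum string length 6.
Counting accepting paths from 2 by length: 1 of length 2, 2 of length 3, 3 of length 4, 1 of length 5, 3 of length 6. Total 10.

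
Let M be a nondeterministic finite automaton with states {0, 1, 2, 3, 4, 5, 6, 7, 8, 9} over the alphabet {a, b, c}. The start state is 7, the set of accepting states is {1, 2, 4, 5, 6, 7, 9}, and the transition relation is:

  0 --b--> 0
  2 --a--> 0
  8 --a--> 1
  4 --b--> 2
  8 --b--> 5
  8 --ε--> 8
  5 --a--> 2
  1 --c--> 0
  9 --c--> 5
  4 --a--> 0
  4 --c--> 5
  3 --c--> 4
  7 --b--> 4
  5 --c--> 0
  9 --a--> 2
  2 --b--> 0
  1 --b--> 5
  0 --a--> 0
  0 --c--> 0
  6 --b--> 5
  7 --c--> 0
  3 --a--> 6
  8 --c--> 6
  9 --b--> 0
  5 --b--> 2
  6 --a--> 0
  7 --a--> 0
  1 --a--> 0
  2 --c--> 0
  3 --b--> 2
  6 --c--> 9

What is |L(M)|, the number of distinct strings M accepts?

6

The useful subgraph on states {2, 4, 5, 7} is acyclic, so L(M) is finite; the longest accepting path visits 4 useful states, giving maximum string length 3.
Counting accepting paths from 7 by length: 1 of length 0, 1 of length 1, 2 of length 2, 2 of length 3. Total 6.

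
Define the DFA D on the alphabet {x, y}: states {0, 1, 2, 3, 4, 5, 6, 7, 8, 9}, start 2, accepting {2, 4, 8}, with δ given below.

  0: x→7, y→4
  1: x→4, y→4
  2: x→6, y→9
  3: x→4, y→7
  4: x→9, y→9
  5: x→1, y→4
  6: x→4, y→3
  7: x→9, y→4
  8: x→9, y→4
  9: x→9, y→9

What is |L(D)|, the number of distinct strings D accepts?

4

The useful subgraph on states {2, 3, 4, 6, 7} is acyclic, so L(D) is finite; the longest accepting path visits 5 useful states, giving maximum string length 4.
Counting accepting paths from 2 by length: 1 of length 0, 1 of length 2, 1 of length 3, 1 of length 4. Total 4.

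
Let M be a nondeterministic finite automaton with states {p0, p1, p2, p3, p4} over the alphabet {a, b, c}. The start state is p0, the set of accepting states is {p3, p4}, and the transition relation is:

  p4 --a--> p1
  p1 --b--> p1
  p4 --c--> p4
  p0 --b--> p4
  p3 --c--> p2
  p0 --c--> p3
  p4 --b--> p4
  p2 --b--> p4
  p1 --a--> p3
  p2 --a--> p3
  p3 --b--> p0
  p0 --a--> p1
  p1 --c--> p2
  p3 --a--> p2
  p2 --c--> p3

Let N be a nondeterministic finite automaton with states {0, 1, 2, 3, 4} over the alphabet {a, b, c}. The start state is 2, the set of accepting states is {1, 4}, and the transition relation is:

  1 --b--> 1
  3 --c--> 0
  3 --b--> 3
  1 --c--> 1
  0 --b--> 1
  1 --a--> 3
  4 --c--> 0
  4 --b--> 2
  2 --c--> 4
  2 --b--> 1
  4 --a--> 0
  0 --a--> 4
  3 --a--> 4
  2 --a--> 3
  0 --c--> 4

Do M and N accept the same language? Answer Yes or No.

Exploring the product automaton M × N from the start pair (p0, 2), following both machines on each input symbol, reaches 5 state pairs: (p0, 2), (p1, 3), (p4, 1), (p3, 4), (p2, 0).
M accepts in {p3, p4} and N accepts in {1, 4}. In every reachable pair the two components are either both accepting — (p4, 1), (p3, 4) — or both non-accepting, so no string is accepted by exactly one of the machines: L(M) \ L(N) and L(N) \ L(M) are both empty.
Hence every string is accepted by M iff it is accepted by N, and the two languages coincide.

Yes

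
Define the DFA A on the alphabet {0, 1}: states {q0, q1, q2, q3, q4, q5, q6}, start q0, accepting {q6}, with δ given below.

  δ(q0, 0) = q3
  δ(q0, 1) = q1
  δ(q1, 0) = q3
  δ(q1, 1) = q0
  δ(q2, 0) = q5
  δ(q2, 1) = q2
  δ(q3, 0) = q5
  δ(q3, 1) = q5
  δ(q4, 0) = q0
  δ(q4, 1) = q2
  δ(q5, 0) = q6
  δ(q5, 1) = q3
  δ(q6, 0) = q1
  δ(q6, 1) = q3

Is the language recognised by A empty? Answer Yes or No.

The string 000 is accepted: the run q0 → q3 → q5 → q6 ends in the accepting state q6.
Since at least one string is accepted, L(A) is not empty.

No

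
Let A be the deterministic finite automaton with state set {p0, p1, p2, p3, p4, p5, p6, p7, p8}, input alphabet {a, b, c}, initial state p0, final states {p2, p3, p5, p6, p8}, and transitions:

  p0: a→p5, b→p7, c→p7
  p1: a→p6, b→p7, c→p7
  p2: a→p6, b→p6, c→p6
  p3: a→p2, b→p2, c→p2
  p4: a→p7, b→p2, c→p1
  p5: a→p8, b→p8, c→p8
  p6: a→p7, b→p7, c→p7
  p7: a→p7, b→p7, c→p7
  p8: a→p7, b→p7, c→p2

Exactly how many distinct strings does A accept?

The useful subgraph on states {p0, p2, p5, p6, p8} is acyclic, so L(A) is finite; the longest accepting path visits 5 useful states, giving maximum string length 4.
Counting accepting paths from p0 by length: 1 of length 1, 3 of length 2, 3 of length 3, 9 of length 4. Total 16.

16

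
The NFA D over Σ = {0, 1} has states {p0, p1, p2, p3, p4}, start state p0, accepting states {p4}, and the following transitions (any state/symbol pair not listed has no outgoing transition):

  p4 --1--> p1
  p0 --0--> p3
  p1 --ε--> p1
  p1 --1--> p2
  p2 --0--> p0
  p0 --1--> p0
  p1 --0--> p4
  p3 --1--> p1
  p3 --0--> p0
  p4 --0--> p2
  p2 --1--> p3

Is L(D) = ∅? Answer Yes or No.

The string 010 is accepted: the run p0 → p3 → p1 → p4 ends in the accepting state p4.
Since at least one string is accepted, L(D) is not empty.

No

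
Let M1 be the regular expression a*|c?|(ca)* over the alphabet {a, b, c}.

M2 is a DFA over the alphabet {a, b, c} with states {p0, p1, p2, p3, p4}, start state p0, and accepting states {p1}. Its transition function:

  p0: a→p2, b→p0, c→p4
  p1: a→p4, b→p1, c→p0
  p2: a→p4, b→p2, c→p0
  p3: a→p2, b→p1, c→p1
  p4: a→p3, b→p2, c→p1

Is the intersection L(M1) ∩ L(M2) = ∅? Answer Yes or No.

Converting the expression M1 to a DFA (subset construction, then merging equivalent states) gives the minimal DFA with states {r0, r1, r2, r3, r4, r5}, start state r0, accepting states {r0, r1, r3, r4} and transitions r0: a→r1, b→r2, c→r3; r1: a→r1, b→r2, c→r2; r2: a→r2, b→r2, c→r2; r3: a→r4, b→r2, c→r2; r4: a→r2, b→r2, c→r5; r5: a→r4, b→r2, c→r2.
Exploring the product automaton M1 × M2 from the start pair (r0, p0), following both machines on each input symbol, reaches 13 state pairs: (r0, p0), (r1, p2), (r2, p0), (r3, p4), (r1, p4), (r2, p2), (r2, p4), (r4, p3), (r2, p1), (r1, p3), (r2, p3), (r5, p1), (r4, p4).
M1 accepts in {r0, r1, r3, r4} and M2 accepts in {p1}; no reachable pair has both components accepting, so no string drives both machines to acceptance simultaneously and L(M1) ∩ L(M2) = ∅.
So no string is accepted by both, and the intersection is empty.

Yes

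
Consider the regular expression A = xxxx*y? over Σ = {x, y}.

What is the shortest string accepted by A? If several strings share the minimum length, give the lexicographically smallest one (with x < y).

By inspection of the expression, no string of length less than 3 matches, and xxx is the lexicographically first match of length 3.

xxx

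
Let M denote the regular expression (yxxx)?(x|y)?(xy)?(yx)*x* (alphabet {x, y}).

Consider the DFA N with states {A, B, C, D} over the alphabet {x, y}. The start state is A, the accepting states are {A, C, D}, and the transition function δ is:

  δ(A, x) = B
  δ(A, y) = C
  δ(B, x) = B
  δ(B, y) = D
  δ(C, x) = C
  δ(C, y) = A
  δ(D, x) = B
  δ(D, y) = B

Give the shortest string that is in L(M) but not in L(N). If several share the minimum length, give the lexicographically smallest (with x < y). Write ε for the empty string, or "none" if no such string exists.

x

The string x is accepted by M but not by N.
No shorter string lies in the difference, and x is the lexicographically first length-1 string in L(M) \ L(N).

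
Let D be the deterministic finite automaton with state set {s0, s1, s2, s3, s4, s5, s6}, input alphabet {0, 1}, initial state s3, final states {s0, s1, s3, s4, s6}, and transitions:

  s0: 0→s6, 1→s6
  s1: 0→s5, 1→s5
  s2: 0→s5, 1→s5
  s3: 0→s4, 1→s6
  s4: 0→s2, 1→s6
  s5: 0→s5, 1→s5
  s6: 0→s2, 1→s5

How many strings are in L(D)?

The useful subgraph on states {s3, s4, s6} is acyclic, so L(D) is finite; the longest accepting path visits 3 useful states, giving maximum string length 2.
Counting accepting paths from s3 by length: 1 of length 0, 2 of length 1, 1 of length 2. Total 4.

4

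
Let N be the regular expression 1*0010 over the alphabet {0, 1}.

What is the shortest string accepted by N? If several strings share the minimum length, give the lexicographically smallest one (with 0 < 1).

0010

By inspection of the expression, no string of length less than 4 matches, and 0010 is the lexicographically first match of length 4.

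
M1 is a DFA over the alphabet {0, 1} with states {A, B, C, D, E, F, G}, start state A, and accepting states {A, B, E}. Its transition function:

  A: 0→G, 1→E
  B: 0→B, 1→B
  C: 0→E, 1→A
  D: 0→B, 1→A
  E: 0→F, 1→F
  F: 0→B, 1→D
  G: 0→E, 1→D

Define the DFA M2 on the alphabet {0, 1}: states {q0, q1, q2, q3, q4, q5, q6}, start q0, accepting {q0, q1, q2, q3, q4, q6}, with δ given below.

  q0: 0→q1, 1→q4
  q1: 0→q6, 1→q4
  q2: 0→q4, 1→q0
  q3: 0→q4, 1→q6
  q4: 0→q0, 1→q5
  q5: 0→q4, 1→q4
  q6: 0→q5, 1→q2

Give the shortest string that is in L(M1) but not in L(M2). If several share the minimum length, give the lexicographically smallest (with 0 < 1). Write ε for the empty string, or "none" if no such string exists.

011

The string 011 is accepted by M1 but not by M2.
No shorter string lies in the difference, and 011 is the lexicographically first length-3 string in L(M1) \ L(M2).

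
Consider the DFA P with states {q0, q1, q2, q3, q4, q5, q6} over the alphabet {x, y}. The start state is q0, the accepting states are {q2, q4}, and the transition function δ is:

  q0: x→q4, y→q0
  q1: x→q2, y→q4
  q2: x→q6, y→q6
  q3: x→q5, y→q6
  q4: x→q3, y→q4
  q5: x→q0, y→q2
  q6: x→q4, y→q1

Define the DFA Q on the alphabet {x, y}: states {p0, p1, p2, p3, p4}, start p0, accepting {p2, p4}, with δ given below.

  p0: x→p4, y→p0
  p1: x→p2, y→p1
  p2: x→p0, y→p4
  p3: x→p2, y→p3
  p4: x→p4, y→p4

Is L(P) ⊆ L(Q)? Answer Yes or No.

Exploring the product automaton P × Q from the start pair (q0, p0), following both machines on each input symbol, reaches 8 state pairs: (q0, p0), (q4, p4), (q3, p4), (q5, p4), (q6, p4), (q0, p4), (q2, p4), (q1, p4).
P accepts in {q2, q4} and Q accepts in {p2, p4}. The reachable pairs whose P-component is accepting are (q4, p4), (q2, p4); in each of them the Q-component is accepting too, so the product for L(P) \ L(Q) (P-component accepting, Q-component rejecting) has no reachable accepting pair and the difference is empty.
Hence every string in L(P) is also in L(Q).

Yes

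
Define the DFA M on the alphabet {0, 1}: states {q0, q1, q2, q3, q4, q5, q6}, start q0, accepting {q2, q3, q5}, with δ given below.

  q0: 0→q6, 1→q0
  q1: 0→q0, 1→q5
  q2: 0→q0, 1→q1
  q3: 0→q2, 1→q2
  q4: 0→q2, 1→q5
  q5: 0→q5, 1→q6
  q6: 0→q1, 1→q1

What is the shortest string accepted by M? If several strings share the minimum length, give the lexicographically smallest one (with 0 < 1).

001

A breadth-first search from q0 reaches an accepting state first via the path q0 → q6 → q1 → q5 on input 001.
No string of length < 3 is accepted (BFS exhausts all shorter strings without reaching an accepting state), and 001 is the lexicographically least accepting string of length 3.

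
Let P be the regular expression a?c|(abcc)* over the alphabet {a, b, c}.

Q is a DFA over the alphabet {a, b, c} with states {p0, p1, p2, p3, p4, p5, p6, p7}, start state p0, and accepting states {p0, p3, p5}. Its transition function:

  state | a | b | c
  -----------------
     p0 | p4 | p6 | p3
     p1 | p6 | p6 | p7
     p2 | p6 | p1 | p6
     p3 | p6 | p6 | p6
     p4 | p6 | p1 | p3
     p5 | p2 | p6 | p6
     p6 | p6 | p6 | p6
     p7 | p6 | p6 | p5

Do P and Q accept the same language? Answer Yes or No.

Yes

Converting the expression P to a DFA (subset construction, then merging equivalent states) gives the minimal DFA with states {r0, r1, r2, r3, r4, r5, r6, r7}, start state r0, accepting states {r0, r3, r6} and transitions r0: a→r1, b→r2, c→r3; r1: a→r2, b→r4, c→r3; r2: a→r2, b→r2, c→r2; r3: a→r2, b→r2, c→r2; r4: a→r2, b→r2, c→r5; r5: a→r2, b→r2, c→r6; r6: a→r7, b→r2, c→r2; r7: a→r2, b→r4, c→r2.
Exploring the product automaton P × Q from the start pair (r0, p0), following both machines on each input symbol, reaches 8 state pairs: (r0, p0), (r1, p4), (r2, p6), (r3, p3), (r4, p1), (r5, p7), (r6, p5), (r7, p2).
P accepts in {r0, r3, r6} and Q accepts in {p0, p3, p5}. In every reachable pair the two components are either both accepting — (r0, p0), (r3, p3), (r6, p5) — or both non-accepting, so no string is accepted by exactly one of the machines: L(P) \ L(Q) and L(Q) \ L(P) are both empty.
Hence every string is accepted by P iff it is accepted by Q, and the two languages coincide.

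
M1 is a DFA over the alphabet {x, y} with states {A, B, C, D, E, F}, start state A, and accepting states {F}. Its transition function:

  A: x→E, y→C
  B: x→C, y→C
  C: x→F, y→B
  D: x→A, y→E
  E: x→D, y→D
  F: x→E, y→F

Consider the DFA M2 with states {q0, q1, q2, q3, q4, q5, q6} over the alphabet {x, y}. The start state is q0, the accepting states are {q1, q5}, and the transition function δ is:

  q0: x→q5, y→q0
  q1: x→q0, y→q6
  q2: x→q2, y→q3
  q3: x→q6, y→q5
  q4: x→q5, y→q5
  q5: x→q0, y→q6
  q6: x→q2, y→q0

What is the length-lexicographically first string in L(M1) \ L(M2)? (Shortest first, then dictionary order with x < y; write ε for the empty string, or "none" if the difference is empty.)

The string yxy is accepted by M1 but not by M2.
No shorter string lies in the difference, and yxy is the lexicographically first length-3 string in L(M1) \ L(M2).

yxy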